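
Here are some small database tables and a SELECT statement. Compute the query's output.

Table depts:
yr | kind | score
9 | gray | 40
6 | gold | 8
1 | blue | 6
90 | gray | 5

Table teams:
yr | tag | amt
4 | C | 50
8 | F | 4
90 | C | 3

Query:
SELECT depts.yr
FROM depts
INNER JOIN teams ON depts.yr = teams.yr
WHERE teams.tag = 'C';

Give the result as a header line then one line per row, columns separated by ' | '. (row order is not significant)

== RESULT ==
depts.yr
90

Derivation:
After JOIN teams (1 rows):
depts.yr | depts.kind | depts.score | teams.yr | teams.tag | teams.amt
90 | gray | 5 | 90 | C | 3
After WHERE (1 rows):
depts.yr | depts.kind | depts.score | teams.yr | teams.tag | teams.amt
90 | gray | 5 | 90 | C | 3
After SELECT (1 rows):
depts.yr
90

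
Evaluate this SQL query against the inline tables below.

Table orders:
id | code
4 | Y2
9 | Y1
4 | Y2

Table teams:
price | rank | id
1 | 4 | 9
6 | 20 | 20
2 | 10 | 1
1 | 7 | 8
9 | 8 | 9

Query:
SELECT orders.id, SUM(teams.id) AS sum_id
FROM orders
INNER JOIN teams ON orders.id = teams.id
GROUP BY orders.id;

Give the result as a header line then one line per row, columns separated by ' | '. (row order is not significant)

== RESULT ==
orders.id | sum_id
9 | 18

Derivation:
After JOIN teams (2 rows):
orders.id | orders.code | teams.price | teams.rank | teams.id
9 | Y1 | 1 | 4 | 9
9 | Y1 | 9 | 8 | 9
After GROUP BY (1 rows):
orders.id | sum_id
9 | 18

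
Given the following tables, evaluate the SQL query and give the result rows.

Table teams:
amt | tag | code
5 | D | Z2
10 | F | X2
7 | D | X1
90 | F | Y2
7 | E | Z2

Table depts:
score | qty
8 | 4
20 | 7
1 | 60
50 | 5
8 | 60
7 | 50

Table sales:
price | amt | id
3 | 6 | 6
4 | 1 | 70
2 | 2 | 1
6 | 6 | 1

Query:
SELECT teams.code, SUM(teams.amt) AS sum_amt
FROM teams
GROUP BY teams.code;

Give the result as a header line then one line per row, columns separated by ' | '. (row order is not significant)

After GROUP BY (4 rows):
teams.code | sum_amt
Z2 | 12
X2 | 10
X1 | 7
Y2 | 90

== RESULT ==
teams.code | sum_amt
Z2 | 12
X2 | 10
X1 | 7
Y2 | 90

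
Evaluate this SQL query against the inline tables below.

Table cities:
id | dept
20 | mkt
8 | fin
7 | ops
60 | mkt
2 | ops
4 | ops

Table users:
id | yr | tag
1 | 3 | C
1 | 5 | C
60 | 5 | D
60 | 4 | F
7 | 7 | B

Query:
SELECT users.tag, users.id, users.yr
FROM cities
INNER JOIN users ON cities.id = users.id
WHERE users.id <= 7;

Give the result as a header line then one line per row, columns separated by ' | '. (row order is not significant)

== RESULT ==
users.tag | users.id | users.yr
B | 7 | 7

Derivation:
After JOIN users (3 rows):
cities.id | cities.dept | users.id | users.yr | users.tag
7 | ops | 7 | 7 | B
60 | mkt | 60 | 5 | D
60 | mkt | 60 | 4 | F
After WHERE (1 rows):
cities.id | cities.dept | users.id | users.yr | users.tag
7 | ops | 7 | 7 | B
After SELECT (1 rows):
users.tag | users.id | users.yr
B | 7 | 7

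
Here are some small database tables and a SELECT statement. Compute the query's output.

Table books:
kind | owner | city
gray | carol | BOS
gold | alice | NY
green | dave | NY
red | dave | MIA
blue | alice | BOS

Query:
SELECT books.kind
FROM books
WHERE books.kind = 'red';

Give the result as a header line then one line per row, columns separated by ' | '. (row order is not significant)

== RESULT ==
books.kind
red

Derivation:
After WHERE (1 rows):
books.kind | books.owner | books.city
red | dave | MIA
After SELECT (1 rows):
books.kind
red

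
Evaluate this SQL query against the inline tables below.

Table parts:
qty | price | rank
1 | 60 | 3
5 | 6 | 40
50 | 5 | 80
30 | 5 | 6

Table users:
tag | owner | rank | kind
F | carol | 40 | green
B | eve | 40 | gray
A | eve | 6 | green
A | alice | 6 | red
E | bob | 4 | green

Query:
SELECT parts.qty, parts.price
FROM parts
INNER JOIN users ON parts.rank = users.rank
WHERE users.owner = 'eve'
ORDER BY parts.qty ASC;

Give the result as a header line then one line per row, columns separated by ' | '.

After JOIN users (4 rows):
parts.qty | parts.price | parts.rank | users.tag | users.owner | users.rank | users.kind
5 | 6 | 40 | F | carol | 40 | green
5 | 6 | 40 | B | eve | 40 | gray
30 | 5 | 6 | A | eve | 6 | green
30 | 5 | 6 | A | alice | 6 | red
After WHERE (2 rows):
parts.qty | parts.price | parts.rank | users.tag | users.owner | users.rank | users.kind
5 | 6 | 40 | B | eve | 40 | gray
30 | 5 | 6 | A | eve | 6 | green
After SELECT (2 rows):
parts.qty | parts.price
5 | 6
30 | 5
After ORDER BY (2 rows):
parts.qty | parts.price
5 | 6
30 | 5

== RESULT ==
parts.qty | parts.price
5 | 6
30 | 5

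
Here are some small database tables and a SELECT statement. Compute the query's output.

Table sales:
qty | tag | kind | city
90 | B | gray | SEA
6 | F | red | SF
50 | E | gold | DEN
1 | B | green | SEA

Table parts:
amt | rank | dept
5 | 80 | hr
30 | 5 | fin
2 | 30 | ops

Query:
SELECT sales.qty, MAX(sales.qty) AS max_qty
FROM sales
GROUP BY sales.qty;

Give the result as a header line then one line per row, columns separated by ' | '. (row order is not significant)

== RESULT ==
sales.qty | max_qty
90 | 90
6 | 6
50 | 50
1 | 1

Derivation:
After GROUP BY (4 rows):
sales.qty | max_qty
90 | 90
6 | 6
50 | 50
1 | 1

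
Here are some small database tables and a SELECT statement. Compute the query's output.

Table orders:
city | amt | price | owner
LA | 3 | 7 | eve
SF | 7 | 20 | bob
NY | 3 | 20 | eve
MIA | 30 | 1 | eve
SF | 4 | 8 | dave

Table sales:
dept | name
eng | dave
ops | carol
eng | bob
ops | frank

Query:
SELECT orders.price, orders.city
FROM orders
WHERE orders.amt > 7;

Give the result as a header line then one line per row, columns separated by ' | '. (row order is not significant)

== RESULT ==
orders.price | orders.city
1 | MIA

Derivation:
After WHERE (1 rows):
orders.city | orders.amt | orders.price | orders.owner
MIA | 30 | 1 | eve
After SELECT (1 rows):
orders.price | orders.city
1 | MIA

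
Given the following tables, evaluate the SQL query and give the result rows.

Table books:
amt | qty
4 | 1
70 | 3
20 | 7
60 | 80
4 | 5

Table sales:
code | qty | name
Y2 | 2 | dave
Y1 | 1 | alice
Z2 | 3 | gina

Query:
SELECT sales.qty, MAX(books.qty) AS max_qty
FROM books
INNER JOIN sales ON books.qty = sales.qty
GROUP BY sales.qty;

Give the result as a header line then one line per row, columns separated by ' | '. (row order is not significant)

After JOIN sales (2 rows):
books.amt | books.qty | sales.code | sales.qty | sales.name
4 | 1 | Y1 | 1 | alice
70 | 3 | Z2 | 3 | gina
After GROUP BY (2 rows):
sales.qty | max_qty
1 | 1
3 | 3

== RESULT ==
sales.qty | max_qty
1 | 1
3 | 3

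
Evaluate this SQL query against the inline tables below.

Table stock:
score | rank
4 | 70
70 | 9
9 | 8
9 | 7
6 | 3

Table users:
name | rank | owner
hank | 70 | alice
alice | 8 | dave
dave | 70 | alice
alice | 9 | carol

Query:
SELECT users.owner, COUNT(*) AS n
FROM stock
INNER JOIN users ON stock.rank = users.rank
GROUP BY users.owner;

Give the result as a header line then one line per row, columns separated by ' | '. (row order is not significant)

== RESULT ==
users.owner | n
alice | 2
carol | 1
dave | 1

Derivation:
After JOIN users (4 rows):
stock.score | stock.rank | users.name | users.rank | users.owner
4 | 70 | hank | 70 | alice
4 | 70 | dave | 70 | alice
70 | 9 | alice | 9 | carol
9 | 8 | alice | 8 | dave
After GROUP BY (3 rows):
users.owner | n
alice | 2
carol | 1
dave | 1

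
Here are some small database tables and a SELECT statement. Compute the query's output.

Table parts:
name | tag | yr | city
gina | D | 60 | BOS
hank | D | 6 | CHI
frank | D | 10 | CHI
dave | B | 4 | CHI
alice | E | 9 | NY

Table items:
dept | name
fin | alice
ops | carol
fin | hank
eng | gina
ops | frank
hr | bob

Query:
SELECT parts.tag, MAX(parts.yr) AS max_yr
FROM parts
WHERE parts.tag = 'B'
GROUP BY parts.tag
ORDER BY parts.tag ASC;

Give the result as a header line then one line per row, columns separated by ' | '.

== RESULT ==
parts.tag | max_yr
B | 4

Derivation:
After WHERE (1 rows):
parts.name | parts.tag | parts.yr | parts.city
dave | B | 4 | CHI
After GROUP BY (1 rows):
parts.tag | max_yr
B | 4
After ORDER BY (1 rows):
parts.tag | max_yr
B | 4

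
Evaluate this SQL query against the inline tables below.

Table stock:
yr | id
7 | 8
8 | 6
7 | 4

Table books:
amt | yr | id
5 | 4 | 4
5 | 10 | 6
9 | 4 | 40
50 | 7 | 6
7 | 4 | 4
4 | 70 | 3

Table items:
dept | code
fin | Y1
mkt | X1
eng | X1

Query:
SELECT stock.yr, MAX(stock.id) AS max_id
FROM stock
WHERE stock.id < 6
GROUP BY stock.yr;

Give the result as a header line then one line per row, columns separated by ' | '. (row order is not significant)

After WHERE (1 rows):
stock.yr | stock.id
7 | 4
After GROUP BY (1 rows):
stock.yr | max_id
7 | 4

== RESULT ==
stock.yr | max_id
7 | 4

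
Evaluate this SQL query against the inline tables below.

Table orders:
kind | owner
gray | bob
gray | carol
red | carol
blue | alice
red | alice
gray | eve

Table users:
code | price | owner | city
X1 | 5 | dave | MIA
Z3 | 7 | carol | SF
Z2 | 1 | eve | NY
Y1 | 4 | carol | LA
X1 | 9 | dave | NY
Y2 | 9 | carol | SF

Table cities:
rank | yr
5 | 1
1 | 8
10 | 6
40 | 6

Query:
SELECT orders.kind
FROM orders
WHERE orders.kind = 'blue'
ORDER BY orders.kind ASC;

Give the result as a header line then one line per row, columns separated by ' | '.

== RESULT ==
orders.kind
blue

Derivation:
After WHERE (1 rows):
orders.kind | orders.owner
blue | alice
After SELECT (1 rows):
orders.kind
blue
After ORDER BY (1 rows):
orders.kind
blue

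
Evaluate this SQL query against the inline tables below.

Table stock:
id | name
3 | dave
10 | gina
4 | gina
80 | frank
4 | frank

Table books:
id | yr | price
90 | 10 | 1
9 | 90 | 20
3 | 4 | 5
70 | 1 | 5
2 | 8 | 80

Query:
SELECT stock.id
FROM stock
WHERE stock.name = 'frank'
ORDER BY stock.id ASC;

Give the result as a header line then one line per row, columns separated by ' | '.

== RESULT ==
stock.id
4
80

Derivation:
After WHERE (2 rows):
stock.id | stock.name
80 | frank
4 | frank
After SELECT (2 rows):
stock.id
80
4
After ORDER BY (2 rows):
stock.id
4
80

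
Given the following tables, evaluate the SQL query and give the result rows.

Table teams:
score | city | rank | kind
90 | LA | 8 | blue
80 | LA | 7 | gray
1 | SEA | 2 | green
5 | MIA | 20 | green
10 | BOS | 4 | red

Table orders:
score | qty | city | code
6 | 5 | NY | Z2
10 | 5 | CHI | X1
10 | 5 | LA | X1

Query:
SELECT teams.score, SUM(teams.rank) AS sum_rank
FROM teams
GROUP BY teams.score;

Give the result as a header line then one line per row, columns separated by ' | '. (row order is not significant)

== RESULT ==
teams.score | sum_rank
90 | 8
80 | 7
1 | 2
5 | 20
10 | 4

Derivation:
After GROUP BY (5 rows):
teams.score | sum_rank
90 | 8
80 | 7
1 | 2
5 | 20
10 | 4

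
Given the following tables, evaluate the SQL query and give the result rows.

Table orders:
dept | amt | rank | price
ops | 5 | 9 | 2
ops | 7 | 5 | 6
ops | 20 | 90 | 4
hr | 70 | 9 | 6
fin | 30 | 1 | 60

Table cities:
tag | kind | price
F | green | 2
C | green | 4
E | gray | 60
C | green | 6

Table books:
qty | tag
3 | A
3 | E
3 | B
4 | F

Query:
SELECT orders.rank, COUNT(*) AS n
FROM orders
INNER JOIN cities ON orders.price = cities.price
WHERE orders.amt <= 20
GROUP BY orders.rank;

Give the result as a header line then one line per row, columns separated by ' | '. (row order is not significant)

== RESULT ==
orders.rank | n
9 | 1
5 | 1
90 | 1

Derivation:
After JOIN cities (5 rows):
orders.dept | orders.amt | orders.rank | orders.price | cities.tag | cities.kind | cities.price
ops | 5 | 9 | 2 | F | green | 2
ops | 7 | 5 | 6 | C | green | 6
ops | 20 | 90 | 4 | C | green | 4
hr | 70 | 9 | 6 | C | green | 6
fin | 30 | 1 | 60 | E | gray | 60
After WHERE (3 rows):
orders.dept | orders.amt | orders.rank | orders.price | cities.tag | cities.kind | cities.price
ops | 5 | 9 | 2 | F | green | 2
ops | 7 | 5 | 6 | C | green | 6
ops | 20 | 90 | 4 | C | green | 4
After GROUP BY (3 rows):
orders.rank | n
9 | 1
5 | 1
90 | 1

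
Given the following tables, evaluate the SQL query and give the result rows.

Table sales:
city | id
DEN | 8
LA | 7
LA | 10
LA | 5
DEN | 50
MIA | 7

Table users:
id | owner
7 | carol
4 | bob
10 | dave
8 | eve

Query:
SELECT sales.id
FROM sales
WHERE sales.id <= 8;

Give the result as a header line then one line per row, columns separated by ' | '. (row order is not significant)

After WHERE (4 rows):
sales.city | sales.id
DEN | 8
LA | 7
LA | 5
MIA | 7
After SELECT (4 rows):
sales.id
8
7
5
7

== RESULT ==
sales.id
8
7
5
7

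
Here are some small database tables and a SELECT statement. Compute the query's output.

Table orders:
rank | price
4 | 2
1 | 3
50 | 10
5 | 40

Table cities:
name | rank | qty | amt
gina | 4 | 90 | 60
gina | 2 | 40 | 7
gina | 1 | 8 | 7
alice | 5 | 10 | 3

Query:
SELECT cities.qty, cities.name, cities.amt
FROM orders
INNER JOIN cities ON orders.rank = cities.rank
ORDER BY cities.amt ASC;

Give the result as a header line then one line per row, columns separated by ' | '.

== RESULT ==
cities.qty | cities.name | cities.amt
10 | alice | 3
8 | gina | 7
90 | gina | 60

Derivation:
After JOIN cities (3 rows):
orders.rank | orders.price | cities.name | cities.rank | cities.qty | cities.amt
4 | 2 | gina | 4 | 90 | 60
1 | 3 | gina | 1 | 8 | 7
5 | 40 | alice | 5 | 10 | 3
After SELECT (3 rows):
cities.qty | cities.name | cities.amt
90 | gina | 60
8 | gina | 7
10 | alice | 3
After ORDER BY (3 rows):
cities.qty | cities.name | cities.amt
10 | alice | 3
8 | gina | 7
90 | gina | 60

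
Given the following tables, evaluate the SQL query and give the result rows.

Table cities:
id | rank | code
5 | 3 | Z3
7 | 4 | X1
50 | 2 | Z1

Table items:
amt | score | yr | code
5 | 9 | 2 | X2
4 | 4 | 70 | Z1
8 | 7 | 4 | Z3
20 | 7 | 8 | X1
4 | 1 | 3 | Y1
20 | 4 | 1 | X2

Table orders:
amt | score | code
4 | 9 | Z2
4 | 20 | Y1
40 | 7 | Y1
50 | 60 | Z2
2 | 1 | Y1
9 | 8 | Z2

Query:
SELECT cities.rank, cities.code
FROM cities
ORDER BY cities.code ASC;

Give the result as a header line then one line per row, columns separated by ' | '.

After SELECT (3 rows):
cities.rank | cities.code
3 | Z3
4 | X1
2 | Z1
After ORDER BY (3 rows):
cities.rank | cities.code
4 | X1
2 | Z1
3 | Z3

== RESULT ==
cities.rank | cities.code
4 | X1
2 | Z1
3 | Z3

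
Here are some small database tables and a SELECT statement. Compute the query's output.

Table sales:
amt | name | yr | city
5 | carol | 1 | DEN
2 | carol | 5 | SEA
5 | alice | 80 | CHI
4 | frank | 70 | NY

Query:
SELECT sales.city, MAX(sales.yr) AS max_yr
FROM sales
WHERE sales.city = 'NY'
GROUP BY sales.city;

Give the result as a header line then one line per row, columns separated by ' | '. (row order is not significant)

== RESULT ==
sales.city | max_yr
NY | 70

Derivation:
After WHERE (1 rows):
sales.amt | sales.name | sales.yr | sales.city
4 | frank | 70 | NY
After GROUP BY (1 rows):
sales.city | max_yr
NY | 70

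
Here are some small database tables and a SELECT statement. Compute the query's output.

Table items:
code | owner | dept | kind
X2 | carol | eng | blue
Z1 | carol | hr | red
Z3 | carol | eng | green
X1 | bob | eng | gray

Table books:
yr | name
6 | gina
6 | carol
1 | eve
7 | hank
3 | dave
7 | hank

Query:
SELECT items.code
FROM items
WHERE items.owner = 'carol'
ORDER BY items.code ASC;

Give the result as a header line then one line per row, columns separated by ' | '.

== RESULT ==
items.code
X2
Z1
Z3

Derivation:
After WHERE (3 rows):
items.code | items.owner | items.dept | items.kind
X2 | carol | eng | blue
Z1 | carol | hr | red
Z3 | carol | eng | green
After SELECT (3 rows):
items.code
X2
Z1
Z3
After ORDER BY (3 rows):
items.code
X2
Z1
Z3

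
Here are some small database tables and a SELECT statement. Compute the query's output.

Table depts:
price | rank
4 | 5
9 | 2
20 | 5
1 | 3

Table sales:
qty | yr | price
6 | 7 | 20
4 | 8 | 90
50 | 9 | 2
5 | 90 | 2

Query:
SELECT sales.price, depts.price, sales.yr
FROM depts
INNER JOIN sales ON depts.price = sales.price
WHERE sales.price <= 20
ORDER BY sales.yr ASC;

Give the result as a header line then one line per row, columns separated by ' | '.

After JOIN sales (1 rows):
depts.price | depts.rank | sales.qty | sales.yr | sales.price
20 | 5 | 6 | 7 | 20
After WHERE (1 rows):
depts.price | depts.rank | sales.qty | sales.yr | sales.price
20 | 5 | 6 | 7 | 20
After SELECT (1 rows):
sales.price | depts.price | sales.yr
20 | 20 | 7
After ORDER BY (1 rows):
sales.price | depts.price | sales.yr
20 | 20 | 7

== RESULT ==
sales.price | depts.price | sales.yr
20 | 20 | 7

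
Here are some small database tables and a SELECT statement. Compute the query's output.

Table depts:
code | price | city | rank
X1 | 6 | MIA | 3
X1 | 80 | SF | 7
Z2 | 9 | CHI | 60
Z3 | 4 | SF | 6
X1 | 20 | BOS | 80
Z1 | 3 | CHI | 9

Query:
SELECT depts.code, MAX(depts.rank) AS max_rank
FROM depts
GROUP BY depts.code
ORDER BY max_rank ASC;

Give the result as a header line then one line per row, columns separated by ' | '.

After GROUP BY (4 rows):
depts.code | max_rank
X1 | 80
Z2 | 60
Z3 | 6
Z1 | 9
After ORDER BY (4 rows):
depts.code | max_rank
Z3 | 6
Z1 | 9
Z2 | 60
X1 | 80

== RESULT ==
depts.code | max_rank
Z3 | 6
Z1 | 9
Z2 | 60
X1 | 80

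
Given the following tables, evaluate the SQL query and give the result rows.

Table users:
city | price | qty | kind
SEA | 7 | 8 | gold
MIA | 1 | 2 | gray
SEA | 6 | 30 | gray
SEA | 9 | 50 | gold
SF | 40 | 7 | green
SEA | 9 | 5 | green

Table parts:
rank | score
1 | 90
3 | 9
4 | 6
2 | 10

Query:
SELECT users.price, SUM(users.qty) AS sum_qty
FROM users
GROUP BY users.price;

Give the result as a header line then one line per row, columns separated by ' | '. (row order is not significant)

After GROUP BY (5 rows):
users.price | sum_qty
7 | 8
1 | 2
6 | 30
9 | 55
40 | 7

== RESULT ==
users.price | sum_qty
7 | 8
1 | 2
6 | 30
9 | 55
40 | 7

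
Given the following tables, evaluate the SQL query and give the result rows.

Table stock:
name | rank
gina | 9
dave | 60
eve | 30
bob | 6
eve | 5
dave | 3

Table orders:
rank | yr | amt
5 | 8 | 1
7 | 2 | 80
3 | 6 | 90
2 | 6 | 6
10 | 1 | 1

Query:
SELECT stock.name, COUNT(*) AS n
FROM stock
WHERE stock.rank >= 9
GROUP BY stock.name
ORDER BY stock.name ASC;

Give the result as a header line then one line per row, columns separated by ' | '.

== RESULT ==
stock.name | n
dave | 1
eve | 1
gina | 1

Derivation:
After WHERE (3 rows):
stock.name | stock.rank
gina | 9
dave | 60
eve | 30
After GROUP BY (3 rows):
stock.name | n
gina | 1
dave | 1
eve | 1
After ORDER BY (3 rows):
stock.name | n
dave | 1
eve | 1
gina | 1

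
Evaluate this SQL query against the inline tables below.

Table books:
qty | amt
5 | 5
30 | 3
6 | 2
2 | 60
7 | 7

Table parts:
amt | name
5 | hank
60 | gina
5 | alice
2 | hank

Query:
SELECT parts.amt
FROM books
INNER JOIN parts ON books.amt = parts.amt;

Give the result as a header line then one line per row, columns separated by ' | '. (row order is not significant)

After JOIN parts (4 rows):
books.qty | books.amt | parts.amt | parts.name
5 | 5 | 5 | hank
5 | 5 | 5 | alice
6 | 2 | 2 | hank
2 | 60 | 60 | gina
After SELECT (4 rows):
parts.amt
5
5
2
60

== RESULT ==
parts.amt
5
5
2
60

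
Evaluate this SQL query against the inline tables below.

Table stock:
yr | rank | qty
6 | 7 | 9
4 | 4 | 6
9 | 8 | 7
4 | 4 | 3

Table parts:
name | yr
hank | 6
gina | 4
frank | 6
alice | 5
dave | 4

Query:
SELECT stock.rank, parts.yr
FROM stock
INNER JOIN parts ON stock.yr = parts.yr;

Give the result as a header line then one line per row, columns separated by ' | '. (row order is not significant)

== RESULT ==
stock.rank | parts.yr
7 | 6
7 | 6
4 | 4
4 | 4
4 | 4
4 | 4

Derivation:
After JOIN parts (6 rows):
stock.yr | stock.rank | stock.qty | parts.name | parts.yr
6 | 7 | 9 | hank | 6
6 | 7 | 9 | frank | 6
4 | 4 | 6 | gina | 4
4 | 4 | 6 | dave | 4
4 | 4 | 3 | gina | 4
4 | 4 | 3 | dave | 4
After SELECT (6 rows):
stock.rank | parts.yr
7 | 6
7 | 6
4 | 4
4 | 4
4 | 4
4 | 4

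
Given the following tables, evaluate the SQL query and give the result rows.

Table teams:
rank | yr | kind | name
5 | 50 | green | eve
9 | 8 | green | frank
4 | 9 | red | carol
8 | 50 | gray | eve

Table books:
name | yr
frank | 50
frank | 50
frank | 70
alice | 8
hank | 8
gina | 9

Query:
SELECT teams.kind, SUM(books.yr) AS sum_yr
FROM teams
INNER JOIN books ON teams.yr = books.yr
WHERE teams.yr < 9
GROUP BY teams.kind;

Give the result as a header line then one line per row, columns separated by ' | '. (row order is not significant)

== RESULT ==
teams.kind | sum_yr
green | 16

Derivation:
After JOIN books (7 rows):
teams.rank | teams.yr | teams.kind | teams.name | books.name | books.yr
5 | 50 | green | eve | frank | 50
5 | 50 | green | eve | frank | 50
9 | 8 | green | frank | alice | 8
9 | 8 | green | frank | hank | 8
4 | 9 | red | carol | gina | 9
8 | 50 | gray | eve | frank | 50
8 | 50 | gray | eve | frank | 50
After WHERE (2 rows):
teams.rank | teams.yr | teams.kind | teams.name | books.name | books.yr
9 | 8 | green | frank | alice | 8
9 | 8 | green | frank | hank | 8
After GROUP BY (1 rows):
teams.kind | sum_yr
green | 16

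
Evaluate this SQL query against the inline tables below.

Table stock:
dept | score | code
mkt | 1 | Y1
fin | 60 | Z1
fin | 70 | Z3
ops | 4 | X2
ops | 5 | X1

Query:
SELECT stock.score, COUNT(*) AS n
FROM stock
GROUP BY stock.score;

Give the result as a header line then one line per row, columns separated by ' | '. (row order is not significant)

After GROUP BY (5 rows):
stock.score | n
1 | 1
60 | 1
70 | 1
4 | 1
5 | 1

== RESULT ==
stock.score | n
1 | 1
60 | 1
70 | 1
4 | 1
5 | 1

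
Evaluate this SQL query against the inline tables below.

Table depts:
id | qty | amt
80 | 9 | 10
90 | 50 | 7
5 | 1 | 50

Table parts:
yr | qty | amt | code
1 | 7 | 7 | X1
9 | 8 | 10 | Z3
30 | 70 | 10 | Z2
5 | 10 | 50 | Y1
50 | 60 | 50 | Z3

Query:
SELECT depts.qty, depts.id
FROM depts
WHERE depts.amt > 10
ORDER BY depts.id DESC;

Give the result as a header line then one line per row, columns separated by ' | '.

After WHERE (1 rows):
depts.id | depts.qty | depts.amt
5 | 1 | 50
After SELECT (1 rows):
depts.qty | depts.id
1 | 5
After ORDER BY (1 rows):
depts.qty | depts.id
1 | 5

== RESULT ==
depts.qty | depts.id
1 | 5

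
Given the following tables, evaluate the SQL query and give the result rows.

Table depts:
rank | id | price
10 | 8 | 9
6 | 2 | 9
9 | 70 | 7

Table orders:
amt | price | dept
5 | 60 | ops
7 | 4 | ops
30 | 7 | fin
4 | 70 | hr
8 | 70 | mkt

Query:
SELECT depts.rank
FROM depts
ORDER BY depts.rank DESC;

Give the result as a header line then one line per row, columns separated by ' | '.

After SELECT (3 rows):
depts.rank
10
6
9
After ORDER BY (3 rows):
depts.rank
10
9
6

== RESULT ==
depts.rank
10
9
6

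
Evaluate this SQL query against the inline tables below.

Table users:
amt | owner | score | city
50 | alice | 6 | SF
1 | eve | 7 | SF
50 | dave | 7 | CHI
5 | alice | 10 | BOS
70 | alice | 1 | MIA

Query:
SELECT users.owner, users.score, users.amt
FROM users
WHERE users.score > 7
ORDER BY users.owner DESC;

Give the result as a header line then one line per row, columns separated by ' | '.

After WHERE (1 rows):
users.amt | users.owner | users.score | users.city
5 | alice | 10 | BOS
After SELECT (1 rows):
users.owner | users.score | users.amt
alice | 10 | 5
After ORDER BY (1 rows):
users.owner | users.score | users.amt
alice | 10 | 5

== RESULT ==
users.owner | users.score | users.amt
alice | 10 | 5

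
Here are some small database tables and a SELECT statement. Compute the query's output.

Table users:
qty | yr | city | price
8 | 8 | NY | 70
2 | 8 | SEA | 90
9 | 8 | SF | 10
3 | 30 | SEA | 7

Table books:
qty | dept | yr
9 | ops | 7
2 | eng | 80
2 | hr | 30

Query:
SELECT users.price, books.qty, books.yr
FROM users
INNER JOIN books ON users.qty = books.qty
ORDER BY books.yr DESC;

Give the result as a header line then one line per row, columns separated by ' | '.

After JOIN books (3 rows):
users.qty | users.yr | users.city | users.price | books.qty | books.dept | books.yr
2 | 8 | SEA | 90 | 2 | eng | 80
2 | 8 | SEA | 90 | 2 | hr | 30
9 | 8 | SF | 10 | 9 | ops | 7
After SELECT (3 rows):
users.price | books.qty | books.yr
90 | 2 | 80
90 | 2 | 30
10 | 9 | 7
After ORDER BY (3 rows):
users.price | books.qty | books.yr
90 | 2 | 80
90 | 2 | 30
10 | 9 | 7

== RESULT ==
users.price | books.qty | books.yr
90 | 2 | 80
90 | 2 | 30
10 | 9 | 7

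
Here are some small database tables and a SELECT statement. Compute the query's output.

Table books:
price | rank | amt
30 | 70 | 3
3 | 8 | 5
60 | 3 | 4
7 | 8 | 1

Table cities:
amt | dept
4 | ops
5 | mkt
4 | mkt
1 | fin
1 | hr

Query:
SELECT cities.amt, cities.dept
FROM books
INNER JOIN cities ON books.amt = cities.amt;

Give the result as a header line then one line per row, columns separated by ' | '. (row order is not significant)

After JOIN cities (5 rows):
books.price | books.rank | books.amt | cities.amt | cities.dept
3 | 8 | 5 | 5 | mkt
60 | 3 | 4 | 4 | ops
60 | 3 | 4 | 4 | mkt
7 | 8 | 1 | 1 | fin
7 | 8 | 1 | 1 | hr
After SELECT (5 rows):
cities.amt | cities.dept
5 | mkt
4 | ops
4 | mkt
1 | fin
1 | hr

== RESULT ==
cities.amt | cities.dept
5 | mkt
4 | ops
4 | mkt
1 | fin
1 | hr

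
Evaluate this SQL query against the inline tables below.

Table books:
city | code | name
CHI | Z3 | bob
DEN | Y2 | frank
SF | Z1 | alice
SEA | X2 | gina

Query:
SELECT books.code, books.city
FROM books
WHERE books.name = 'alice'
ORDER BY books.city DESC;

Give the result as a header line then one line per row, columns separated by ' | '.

== RESULT ==
books.code | books.city
Z1 | SF

Derivation:
After WHERE (1 rows):
books.city | books.code | books.name
SF | Z1 | alice
After SELECT (1 rows):
books.code | books.city
Z1 | SF
After ORDER BY (1 rows):
books.code | books.city
Z1 | SF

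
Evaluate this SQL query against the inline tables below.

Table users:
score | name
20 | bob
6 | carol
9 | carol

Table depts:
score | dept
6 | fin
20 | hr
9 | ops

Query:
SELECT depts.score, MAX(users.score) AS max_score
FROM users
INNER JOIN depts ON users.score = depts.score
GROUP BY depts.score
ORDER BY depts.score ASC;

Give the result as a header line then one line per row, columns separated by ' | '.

After JOIN depts (3 rows):
users.score | users.name | depts.score | depts.dept
20 | bob | 20 | hr
6 | carol | 6 | fin
9 | carol | 9 | ops
After GROUP BY (3 rows):
depts.score | max_score
20 | 20
6 | 6
9 | 9
After ORDER BY (3 rows):
depts.score | max_score
6 | 6
9 | 9
20 | 20

== RESULT ==
depts.score | max_score
6 | 6
9 | 9
20 | 20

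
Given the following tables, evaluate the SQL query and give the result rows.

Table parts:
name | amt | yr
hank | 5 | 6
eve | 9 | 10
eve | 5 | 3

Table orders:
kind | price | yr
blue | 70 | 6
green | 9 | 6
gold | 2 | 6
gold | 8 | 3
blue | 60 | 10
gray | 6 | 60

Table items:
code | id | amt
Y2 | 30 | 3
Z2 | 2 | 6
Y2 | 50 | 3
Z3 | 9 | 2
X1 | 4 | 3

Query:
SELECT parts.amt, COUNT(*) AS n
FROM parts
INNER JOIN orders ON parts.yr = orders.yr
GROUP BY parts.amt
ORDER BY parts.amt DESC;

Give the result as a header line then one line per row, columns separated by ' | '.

After JOIN orders (5 rows):
parts.name | parts.amt | parts.yr | orders.kind | orders.price | orders.yr
hank | 5 | 6 | blue | 70 | 6
hank | 5 | 6 | green | 9 | 6
hank | 5 | 6 | gold | 2 | 6
eve | 9 | 10 | blue | 60 | 10
eve | 5 | 3 | gold | 8 | 3
After GROUP BY (2 rows):
parts.amt | n
5 | 4
9 | 1
After ORDER BY (2 rows):
parts.amt | n
9 | 1
5 | 4

== RESULT ==
parts.amt | n
9 | 1
5 | 4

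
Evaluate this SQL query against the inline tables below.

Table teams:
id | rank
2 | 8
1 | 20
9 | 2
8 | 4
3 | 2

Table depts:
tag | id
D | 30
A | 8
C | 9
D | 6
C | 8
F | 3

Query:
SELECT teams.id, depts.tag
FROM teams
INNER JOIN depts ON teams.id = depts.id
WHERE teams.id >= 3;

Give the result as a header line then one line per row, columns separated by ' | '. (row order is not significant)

After JOIN depts (4 rows):
teams.id | teams.rank | depts.tag | depts.id
9 | 2 | C | 9
8 | 4 | A | 8
8 | 4 | C | 8
3 | 2 | F | 3
After WHERE (4 rows):
teams.id | teams.rank | depts.tag | depts.id
9 | 2 | C | 9
8 | 4 | A | 8
8 | 4 | C | 8
3 | 2 | F | 3
After SELECT (4 rows):
teams.id | depts.tag
9 | C
8 | A
8 | C
3 | F

== RESULT ==
teams.id | depts.tag
9 | C
8 | A
8 | C
3 | F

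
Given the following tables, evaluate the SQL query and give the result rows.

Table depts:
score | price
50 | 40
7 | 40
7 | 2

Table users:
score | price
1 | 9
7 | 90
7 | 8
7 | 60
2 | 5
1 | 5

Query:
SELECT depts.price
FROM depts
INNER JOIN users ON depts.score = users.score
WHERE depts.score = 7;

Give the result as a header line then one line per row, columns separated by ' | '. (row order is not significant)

After JOIN users (6 rows):
depts.score | depts.price | users.score | users.price
7 | 40 | 7 | 90
7 | 40 | 7 | 8
7 | 40 | 7 | 60
7 | 2 | 7 | 90
7 | 2 | 7 | 8
7 | 2 | 7 | 60
After WHERE (6 rows):
depts.score | depts.price | users.score | users.price
7 | 40 | 7 | 90
7 | 40 | 7 | 8
7 | 40 | 7 | 60
7 | 2 | 7 | 90
7 | 2 | 7 | 8
7 | 2 | 7 | 60
After SELECT (6 rows):
depts.price
40
40
40
2
2
2

== RESULT ==
depts.price
40
40
40
2
2
2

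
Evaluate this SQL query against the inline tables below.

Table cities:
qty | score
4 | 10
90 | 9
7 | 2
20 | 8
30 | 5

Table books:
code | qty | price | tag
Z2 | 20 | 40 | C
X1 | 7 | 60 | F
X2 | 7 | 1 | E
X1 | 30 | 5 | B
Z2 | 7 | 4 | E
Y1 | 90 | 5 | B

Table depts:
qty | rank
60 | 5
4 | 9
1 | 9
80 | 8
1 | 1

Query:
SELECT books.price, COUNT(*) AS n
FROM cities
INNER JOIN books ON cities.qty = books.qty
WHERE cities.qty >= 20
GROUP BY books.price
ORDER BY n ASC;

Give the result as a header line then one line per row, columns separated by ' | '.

== RESULT ==
books.price | n
40 | 1
5 | 2

Derivation:
After JOIN books (6 rows):
cities.qty | cities.score | books.code | books.qty | books.price | books.tag
90 | 9 | Y1 | 90 | 5 | B
7 | 2 | X1 | 7 | 60 | F
7 | 2 | X2 | 7 | 1 | E
7 | 2 | Z2 | 7 | 4 | E
20 | 8 | Z2 | 20 | 40 | C
30 | 5 | X1 | 30 | 5 | B
After WHERE (3 rows):
cities.qty | cities.score | books.code | books.qty | books.price | books.tag
90 | 9 | Y1 | 90 | 5 | B
20 | 8 | Z2 | 20 | 40 | C
30 | 5 | X1 | 30 | 5 | B
After GROUP BY (2 rows):
books.price | n
5 | 2
40 | 1
After ORDER BY (2 rows):
books.price | n
40 | 1
5 | 2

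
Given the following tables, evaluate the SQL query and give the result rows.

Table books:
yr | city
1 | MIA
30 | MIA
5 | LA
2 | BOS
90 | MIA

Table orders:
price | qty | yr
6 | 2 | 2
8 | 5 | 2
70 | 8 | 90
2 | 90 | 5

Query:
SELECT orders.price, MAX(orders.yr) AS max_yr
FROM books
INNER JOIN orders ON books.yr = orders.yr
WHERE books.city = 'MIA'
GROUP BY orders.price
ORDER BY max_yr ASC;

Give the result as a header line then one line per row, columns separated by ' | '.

After JOIN orders (4 rows):
books.yr | books.city | orders.price | orders.qty | orders.yr
5 | LA | 2 | 90 | 5
2 | BOS | 6 | 2 | 2
2 | BOS | 8 | 5 | 2
90 | MIA | 70 | 8 | 90
After WHERE (1 rows):
books.yr | books.city | orders.price | orders.qty | orders.yr
90 | MIA | 70 | 8 | 90
After GROUP BY (1 rows):
orders.price | max_yr
70 | 90
After ORDER BY (1 rows):
orders.price | max_yr
70 | 90

== RESULT ==
orders.price | max_yr
70 | 90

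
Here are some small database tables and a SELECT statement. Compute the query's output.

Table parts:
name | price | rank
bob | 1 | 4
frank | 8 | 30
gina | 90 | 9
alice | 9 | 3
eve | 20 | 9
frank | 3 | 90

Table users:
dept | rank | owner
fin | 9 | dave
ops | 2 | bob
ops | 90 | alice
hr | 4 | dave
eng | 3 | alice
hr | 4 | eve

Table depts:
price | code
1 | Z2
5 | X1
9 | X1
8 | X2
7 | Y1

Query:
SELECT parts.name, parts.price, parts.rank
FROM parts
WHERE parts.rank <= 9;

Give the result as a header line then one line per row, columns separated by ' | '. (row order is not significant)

== RESULT ==
parts.name | parts.price | parts.rank
bob | 1 | 4
gina | 90 | 9
alice | 9 | 3
eve | 20 | 9

Derivation:
After WHERE (4 rows):
parts.name | parts.price | parts.rank
bob | 1 | 4
gina | 90 | 9
alice | 9 | 3
eve | 20 | 9
After SELECT (4 rows):
parts.name | parts.price | parts.rank
bob | 1 | 4
gina | 90 | 9
alice | 9 | 3
eve | 20 | 9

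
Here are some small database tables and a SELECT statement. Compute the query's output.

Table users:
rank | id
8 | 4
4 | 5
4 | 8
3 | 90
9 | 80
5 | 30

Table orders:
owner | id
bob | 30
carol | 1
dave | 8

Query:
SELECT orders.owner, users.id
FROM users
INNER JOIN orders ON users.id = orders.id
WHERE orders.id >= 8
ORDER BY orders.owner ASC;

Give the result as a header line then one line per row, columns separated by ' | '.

After JOIN orders (2 rows):
users.rank | users.id | orders.owner | orders.id
4 | 8 | dave | 8
5 | 30 | bob | 30
After WHERE (2 rows):
users.rank | users.id | orders.owner | orders.id
4 | 8 | dave | 8
5 | 30 | bob | 30
After SELECT (2 rows):
orders.owner | users.id
dave | 8
bob | 30
After ORDER BY (2 rows):
orders.owner | users.id
bob | 30
dave | 8

== RESULT ==
orders.owner | users.id
bob | 30
dave | 8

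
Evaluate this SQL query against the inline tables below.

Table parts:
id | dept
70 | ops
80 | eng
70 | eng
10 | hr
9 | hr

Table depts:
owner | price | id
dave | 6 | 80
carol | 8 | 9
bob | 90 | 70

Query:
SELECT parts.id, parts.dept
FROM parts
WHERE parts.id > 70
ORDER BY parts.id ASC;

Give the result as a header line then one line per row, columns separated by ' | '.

== RESULT ==
parts.id | parts.dept
80 | eng

Derivation:
After WHERE (1 rows):
parts.id | parts.dept
80 | eng
After SELECT (1 rows):
parts.id | parts.dept
80 | eng
After ORDER BY (1 rows):
parts.id | parts.dept
80 | eng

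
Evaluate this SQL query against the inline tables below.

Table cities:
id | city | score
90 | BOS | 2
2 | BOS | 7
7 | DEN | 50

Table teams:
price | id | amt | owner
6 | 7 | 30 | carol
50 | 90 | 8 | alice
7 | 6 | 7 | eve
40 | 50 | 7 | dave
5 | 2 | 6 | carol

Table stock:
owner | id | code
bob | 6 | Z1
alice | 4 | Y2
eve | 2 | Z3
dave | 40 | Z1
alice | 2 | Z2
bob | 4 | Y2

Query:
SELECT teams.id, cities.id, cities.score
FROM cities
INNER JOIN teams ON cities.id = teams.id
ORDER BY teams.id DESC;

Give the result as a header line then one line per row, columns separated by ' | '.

After JOIN teams (3 rows):
cities.id | cities.city | cities.score | teams.price | teams.id | teams.amt | teams.owner
90 | BOS | 2 | 50 | 90 | 8 | alice
2 | BOS | 7 | 5 | 2 | 6 | carol
7 | DEN | 50 | 6 | 7 | 30 | carol
After SELECT (3 rows):
teams.id | cities.id | cities.score
90 | 90 | 2
2 | 2 | 7
7 | 7 | 50
After ORDER BY (3 rows):
teams.id | cities.id | cities.score
90 | 90 | 2
7 | 7 | 50
2 | 2 | 7

== RESULT ==
teams.id | cities.id | cities.score
90 | 90 | 2
7 | 7 | 50
2 | 2 | 7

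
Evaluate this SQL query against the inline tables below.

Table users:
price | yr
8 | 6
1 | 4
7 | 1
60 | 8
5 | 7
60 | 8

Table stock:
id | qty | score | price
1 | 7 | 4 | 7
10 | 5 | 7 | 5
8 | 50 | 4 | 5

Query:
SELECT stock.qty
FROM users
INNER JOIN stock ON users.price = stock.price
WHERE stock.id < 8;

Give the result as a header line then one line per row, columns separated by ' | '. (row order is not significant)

After JOIN stock (3 rows):
users.price | users.yr | stock.id | stock.qty | stock.score | stock.price
7 | 1 | 1 | 7 | 4 | 7
5 | 7 | 10 | 5 | 7 | 5
5 | 7 | 8 | 50 | 4 | 5
After WHERE (1 rows):
users.price | users.yr | stock.id | stock.qty | stock.score | stock.price
7 | 1 | 1 | 7 | 4 | 7
After SELECT (1 rows):
stock.qty
7

== RESULT ==
stock.qty
7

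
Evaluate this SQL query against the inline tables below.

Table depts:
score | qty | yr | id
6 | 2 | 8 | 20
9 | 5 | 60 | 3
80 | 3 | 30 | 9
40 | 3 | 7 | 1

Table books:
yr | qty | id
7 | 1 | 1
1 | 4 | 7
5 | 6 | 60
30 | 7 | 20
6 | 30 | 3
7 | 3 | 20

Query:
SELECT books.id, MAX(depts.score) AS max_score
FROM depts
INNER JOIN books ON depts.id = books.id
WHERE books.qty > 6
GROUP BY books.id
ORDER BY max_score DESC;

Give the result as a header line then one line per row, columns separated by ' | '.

After JOIN books (4 rows):
depts.score | depts.qty | depts.yr | depts.id | books.yr | books.qty | books.id
6 | 2 | 8 | 20 | 30 | 7 | 20
6 | 2 | 8 | 20 | 7 | 3 | 20
9 | 5 | 60 | 3 | 6 | 30 | 3
40 | 3 | 7 | 1 | 7 | 1 | 1
After WHERE (2 rows):
depts.score | depts.qty | depts.yr | depts.id | books.yr | books.qty | books.id
6 | 2 | 8 | 20 | 30 | 7 | 20
9 | 5 | 60 | 3 | 6 | 30 | 3
After GROUP BY (2 rows):
books.id | max_score
20 | 6
3 | 9
After ORDER BY (2 rows):
books.id | max_score
3 | 9
20 | 6

== RESULT ==
books.id | max_score
3 | 9
20 | 6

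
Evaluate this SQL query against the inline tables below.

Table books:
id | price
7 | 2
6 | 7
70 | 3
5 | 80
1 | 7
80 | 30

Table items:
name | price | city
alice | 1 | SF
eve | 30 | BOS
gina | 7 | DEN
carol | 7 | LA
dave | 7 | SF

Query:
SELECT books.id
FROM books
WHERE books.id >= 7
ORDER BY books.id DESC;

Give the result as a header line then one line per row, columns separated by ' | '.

== RESULT ==
books.id
80
70
7

Derivation:
After WHERE (3 rows):
books.id | books.price
7 | 2
70 | 3
80 | 30
After SELECT (3 rows):
books.id
7
70
80
After ORDER BY (3 rows):
books.id
80
70
7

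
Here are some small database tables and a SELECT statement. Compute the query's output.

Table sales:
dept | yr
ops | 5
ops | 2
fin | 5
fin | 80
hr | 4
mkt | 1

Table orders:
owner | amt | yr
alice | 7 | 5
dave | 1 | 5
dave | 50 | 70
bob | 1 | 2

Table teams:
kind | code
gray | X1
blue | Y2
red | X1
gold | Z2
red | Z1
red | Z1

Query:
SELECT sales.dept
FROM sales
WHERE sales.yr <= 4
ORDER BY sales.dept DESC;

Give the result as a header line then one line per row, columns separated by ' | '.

After WHERE (3 rows):
sales.dept | sales.yr
ops | 2
hr | 4
mkt | 1
After SELECT (3 rows):
sales.dept
ops
hr
mkt
After ORDER BY (3 rows):
sales.dept
ops
mkt
hr

== RESULT ==
sales.dept
ops
mkt
hr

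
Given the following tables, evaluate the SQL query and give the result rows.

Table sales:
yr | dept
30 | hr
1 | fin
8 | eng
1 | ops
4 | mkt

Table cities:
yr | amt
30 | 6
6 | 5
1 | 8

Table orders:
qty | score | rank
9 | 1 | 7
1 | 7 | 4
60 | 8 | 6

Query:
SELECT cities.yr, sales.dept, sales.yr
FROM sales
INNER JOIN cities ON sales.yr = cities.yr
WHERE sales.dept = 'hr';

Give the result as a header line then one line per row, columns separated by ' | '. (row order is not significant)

== RESULT ==
cities.yr | sales.dept | sales.yr
30 | hr | 30

Derivation:
After JOIN cities (3 rows):
sales.yr | sales.dept | cities.yr | cities.amt
30 | hr | 30 | 6
1 | fin | 1 | 8
1 | ops | 1 | 8
After WHERE (1 rows):
sales.yr | sales.dept | cities.yr | cities.amt
30 | hr | 30 | 6
After SELECT (1 rows):
cities.yr | sales.dept | sales.yr
30 | hr | 30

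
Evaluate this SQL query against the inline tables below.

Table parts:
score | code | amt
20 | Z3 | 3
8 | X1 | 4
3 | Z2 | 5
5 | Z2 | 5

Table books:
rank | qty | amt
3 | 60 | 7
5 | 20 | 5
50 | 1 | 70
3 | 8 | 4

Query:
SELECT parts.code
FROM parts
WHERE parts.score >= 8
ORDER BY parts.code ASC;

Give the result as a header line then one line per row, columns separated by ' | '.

== RESULT ==
parts.code
X1
Z3

Derivation:
After WHERE (2 rows):
parts.score | parts.code | parts.amt
20 | Z3 | 3
8 | X1 | 4
After SELECT (2 rows):
parts.code
Z3
X1
After ORDER BY (2 rows):
parts.code
X1
Z3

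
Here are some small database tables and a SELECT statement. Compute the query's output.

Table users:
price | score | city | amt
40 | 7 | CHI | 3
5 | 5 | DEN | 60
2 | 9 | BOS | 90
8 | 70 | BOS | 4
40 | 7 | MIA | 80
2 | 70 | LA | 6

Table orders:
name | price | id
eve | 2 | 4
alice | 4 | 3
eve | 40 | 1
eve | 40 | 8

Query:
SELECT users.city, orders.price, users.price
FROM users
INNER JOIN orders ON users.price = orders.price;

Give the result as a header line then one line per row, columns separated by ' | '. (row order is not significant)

After JOIN orders (6 rows):
users.price | users.score | users.city | users.amt | orders.name | orders.price | orders.id
40 | 7 | CHI | 3 | eve | 40 | 1
40 | 7 | CHI | 3 | eve | 40 | 8
2 | 9 | BOS | 90 | eve | 2 | 4
40 | 7 | MIA | 80 | eve | 40 | 1
40 | 7 | MIA | 80 | eve | 40 | 8
2 | 70 | LA | 6 | eve | 2 | 4
After SELECT (6 rows):
users.city | orders.price | users.price
CHI | 40 | 40
CHI | 40 | 40
BOS | 2 | 2
MIA | 40 | 40
MIA | 40 | 40
LA | 2 | 2

== RESULT ==
users.city | orders.price | users.price
CHI | 40 | 40
CHI | 40 | 40
BOS | 2 | 2
MIA | 40 | 40
MIA | 40 | 40
LA | 2 | 2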